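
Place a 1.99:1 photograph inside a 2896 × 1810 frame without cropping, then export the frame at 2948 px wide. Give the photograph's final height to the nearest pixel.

1481 px

Fitted into 2896×1810, the photograph spans the width; its height is 2896 / 1.990 ≈ 1455.28 px.
Resizing to 2948 px wide multiplies everything by 1.0180: 1455.28 → 1481.41 px.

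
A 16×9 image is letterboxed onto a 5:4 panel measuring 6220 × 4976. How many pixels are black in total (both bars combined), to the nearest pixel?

Since 1.778 > 1.250, the image is width-limited.
Content height = 6220 × 9/16 ≈ 3498.7500 px.
Black = 4976 − 3498.7500 = 1477.2500 px.
Bar area = 1477.2500 × 6220 ≈ 9188495 px.

9188495 pixels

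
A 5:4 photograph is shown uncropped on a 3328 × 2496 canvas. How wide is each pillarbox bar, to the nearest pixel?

104 px

5:4 (1.250) < 4×3 (1.333), so the photograph fills the height.
The photograph is 2496 × 5/4 ≈ 3120.00 px wide.
3328 − 3120.00 = 208.00 px of bars (104.00 each).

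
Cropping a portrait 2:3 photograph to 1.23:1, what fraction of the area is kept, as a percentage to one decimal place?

54.2%

1.23:1 is wider than portrait 2:3, so the crop keeps the full width and trims the height.
Area ratio = (0.667)/(1.230) = 54.20% retained.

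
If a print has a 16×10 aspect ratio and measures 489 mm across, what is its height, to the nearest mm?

489 × 10/16 = 305.62.

306 mm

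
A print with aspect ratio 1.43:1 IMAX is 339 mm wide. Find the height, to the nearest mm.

237 mm

At 1.43:1 IMAX, 339 / 1.430 ≈ 237.06.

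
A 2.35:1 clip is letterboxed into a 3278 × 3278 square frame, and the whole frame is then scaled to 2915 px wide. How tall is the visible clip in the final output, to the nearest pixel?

1240 px

At 3278×3278 the clip is width-limited, so height = 3278 / 2.350 ≈ 1394.89 px.
Resizing to 2915 px wide multiplies everything by 0.8893: 1394.89 → 1240.43 px.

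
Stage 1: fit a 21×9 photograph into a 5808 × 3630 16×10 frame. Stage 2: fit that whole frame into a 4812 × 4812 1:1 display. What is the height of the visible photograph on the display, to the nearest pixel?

2062 px

First fit — 21×9 into 5808×3630 spans the width: 5808.00 × 2489.14.
The 16×10 canvas is width-limited in 4812×4812, giving 4812.00 × 3007.50; scale factor 0.8285.
Applying the same ×0.8285: 2489.14 → 2062.29.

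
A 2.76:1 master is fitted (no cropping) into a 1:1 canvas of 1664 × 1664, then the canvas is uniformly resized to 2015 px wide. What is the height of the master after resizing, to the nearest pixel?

730 px

At 1664×1664 the master is width-limited, so height = 1664 / 2.760 ≈ 602.90 px.
Scaling 1664 → 2015 is ×1.2109, so the height becomes 602.90 × 1.2109 ≈ 730.07 px.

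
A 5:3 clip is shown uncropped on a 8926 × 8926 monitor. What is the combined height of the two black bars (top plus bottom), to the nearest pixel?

3570 px

Since 1.667 > 1.000, the clip is width-limited.
The clip is 8926 × 3/5 ≈ 5355.60 px tall.
Leftover height: 8926 − 5355.60 = 3570.40 px.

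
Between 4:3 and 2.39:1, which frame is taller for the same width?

4:3

4:3 = 1.333 and 2.39; 2.39 > 1.333. The smaller width-to-height ratio is the taller frame.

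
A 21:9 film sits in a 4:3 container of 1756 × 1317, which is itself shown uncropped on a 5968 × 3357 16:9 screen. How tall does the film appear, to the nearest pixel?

First fit — 21:9 into 1756×1317 spans the width: 1756.00 × 752.57.
Second fit — the 4:3 canvas into 5968×3357 spans the height: 4476.00 × 3357.00 (×2.5490 from 1756×1317).
Applying the same ×2.5490: 752.57 → 1918.29.

1918 px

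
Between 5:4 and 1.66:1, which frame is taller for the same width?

5:4 = 1.25 and 1.66; 1.66 > 1.25. The smaller width-to-height ratio is the taller frame.

5:4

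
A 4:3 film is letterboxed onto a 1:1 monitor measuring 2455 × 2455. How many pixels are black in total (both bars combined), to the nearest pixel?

1506756 pixels

Since 1.333 > 1.000, the film is width-limited.
That makes the image 1841.2500 px tall (2455 × 3/4).
Black = 2455 − 1841.2500 = 613.7500 px.
Bar area = 613.7500 × 2455 ≈ 1506756 px.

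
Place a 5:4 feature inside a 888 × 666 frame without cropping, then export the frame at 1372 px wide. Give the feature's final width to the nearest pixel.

1286 px

At 888×666 the feature is height-limited, so width = 666 × 5/4 ≈ 832.50 px.
Resizing to 1372 px wide multiplies everything by 1.5450: 832.50 → 1286.25 px.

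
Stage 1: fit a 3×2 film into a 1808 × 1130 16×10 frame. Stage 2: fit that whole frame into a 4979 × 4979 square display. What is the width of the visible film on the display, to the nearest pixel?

First fit — 3×2 into 1808×1130 spans the height: 1695.00 × 1130.00.
Second fit — the 16×10 canvas into 4979×4979 spans the width: 4979.00 × 3111.88 (×2.7539 from 1808×1130).
The film scales with it: width 1695.00 × 2.7539 ≈ 4667.81.

4668 px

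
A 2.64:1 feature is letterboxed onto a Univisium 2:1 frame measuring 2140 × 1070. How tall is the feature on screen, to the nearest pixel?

811 px

2.64:1 (2.640) > Univisium 2:1 (2.000), so the feature fills the width.
The feature is 2140 / 2.640 ≈ 810.61 px tall.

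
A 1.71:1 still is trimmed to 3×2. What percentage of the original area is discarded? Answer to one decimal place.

3×2 is narrower than 1.71:1, so the crop keeps the full height and trims the width.
Area ratio = (1.500)/(1.710) = 87.72%; the remaining 12.28% is cropped out.

12.3%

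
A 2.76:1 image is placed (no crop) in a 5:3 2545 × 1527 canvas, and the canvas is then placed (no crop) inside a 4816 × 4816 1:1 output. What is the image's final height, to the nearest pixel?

1745 px

2.76:1 in 2545×1527: fills the width, so the image is 2545.00 × 922.10.
5:3 in 4816×4816: fills the width, so the intermediate becomes 4816.00 × 2889.60 — a scale of ×1.8923.
The image scales with it: height 922.10 × 1.8923 ≈ 1744.93.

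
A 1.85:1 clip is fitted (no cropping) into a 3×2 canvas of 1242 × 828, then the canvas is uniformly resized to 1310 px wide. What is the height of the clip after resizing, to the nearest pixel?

708 px

Fitted into 1242×828, the clip spans the width; its height is 1242 / 1.850 ≈ 671.35 px.
Resizing to 1310 px wide multiplies everything by 1.0548: 671.35 → 708.11 px.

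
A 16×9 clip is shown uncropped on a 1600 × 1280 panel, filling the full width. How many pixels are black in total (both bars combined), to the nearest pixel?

608000 pixels

That makes the image 900.0000 px tall (1600 × 9/16).
1280 − 900.0000 = 380.0000 px of bars.
Bar area = 380.0000 × 1600 ≈ 608000 px.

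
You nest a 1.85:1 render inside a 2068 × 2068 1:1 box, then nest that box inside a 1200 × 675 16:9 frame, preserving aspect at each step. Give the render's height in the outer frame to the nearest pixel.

365 px

First fit — 1.85:1 into 2068×2068 spans the width: 2068.00 × 1117.84.
Second fit — the 1:1 canvas into 1200×675 spans the height: 675.00 × 675.00 (×0.3264 from 2068×2068).
The render scales with it: height 1117.84 × 0.3264 ≈ 364.86.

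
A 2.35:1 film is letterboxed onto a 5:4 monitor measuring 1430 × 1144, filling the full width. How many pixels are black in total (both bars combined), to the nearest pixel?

Content height = 1430 / 2.350 ≈ 608.5106 px.
Leftover height: 1144 − 608.5106 = 535.4894 px.
Bar area = 535.4894 × 1430 ≈ 765750 px.

765750 pixels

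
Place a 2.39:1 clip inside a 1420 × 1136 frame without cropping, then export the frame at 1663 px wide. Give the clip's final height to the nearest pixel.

In the 1420×1136 frame the clip fills the width: height = 1420 / 2.390 ≈ 594.14 px.
The frame scales by 1663/1420 = 1.1711; 594.14 × 1.1711 ≈ 695.82 px.

696 px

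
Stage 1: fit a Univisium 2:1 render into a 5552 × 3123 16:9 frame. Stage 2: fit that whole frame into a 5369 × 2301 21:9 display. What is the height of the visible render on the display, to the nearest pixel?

2045 px

Inside the 5552×3123 canvas the render is width-limited at 5552.00 × 2776.00.
16:9 in 5369×2301: fills the height, so the intermediate becomes 4090.67 × 2301.00 — a scale of ×0.7368.
So the render's height is 2776.00 × 0.7368 ≈ 2045.33.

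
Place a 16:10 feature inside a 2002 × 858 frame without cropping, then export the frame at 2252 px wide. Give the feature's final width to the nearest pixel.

In the 2002×858 frame the feature fills the height: width = 858 × 16/10 ≈ 1372.80 px.
Scaling 2002 → 2252 is ×1.1249, so the width becomes 1372.80 × 1.1249 ≈ 1544.23 px.

1544 px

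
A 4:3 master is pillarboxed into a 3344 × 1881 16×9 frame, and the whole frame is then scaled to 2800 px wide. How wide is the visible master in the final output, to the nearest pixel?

2100 px

Fitted into 3344×1881, the master spans the height; its width is 1881 × 4/3 ≈ 2508.00 px.
The frame scales by 2800/3344 = 0.8373; 2508.00 × 0.8373 ≈ 2100.00 px.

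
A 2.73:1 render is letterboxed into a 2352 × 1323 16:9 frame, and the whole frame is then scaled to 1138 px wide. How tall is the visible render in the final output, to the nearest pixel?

In the 2352×1323 frame the render fills the width: height = 2352 / 2.730 ≈ 861.54 px.
Resizing to 1138 px wide multiplies everything by 0.4838: 861.54 → 416.85 px.

417 px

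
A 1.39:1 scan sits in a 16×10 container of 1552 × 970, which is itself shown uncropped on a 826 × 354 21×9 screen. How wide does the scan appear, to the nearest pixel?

492 px

Inside the 1552×970 canvas the scan is height-limited at 1348.30 × 970.00.
Second fit — the 16×10 canvas into 826×354 spans the height: 566.40 × 354.00 (×0.3649 from 1552×970).
The scan scales with it: width 1348.30 × 0.3649 ≈ 492.06.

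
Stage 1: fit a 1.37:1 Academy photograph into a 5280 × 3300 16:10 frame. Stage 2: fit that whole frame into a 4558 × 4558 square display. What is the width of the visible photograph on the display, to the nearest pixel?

3903 px

Inside the 5280×3300 canvas the photograph is height-limited at 4521.00 × 3300.00.
16:10 in 4558×4558: fills the width, so the intermediate becomes 4558.00 × 2848.75 — a scale of ×0.8633.
Applying the same ×0.8633: 4521.00 → 3902.79.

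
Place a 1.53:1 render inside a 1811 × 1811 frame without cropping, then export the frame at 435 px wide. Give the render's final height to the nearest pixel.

284 px

At 1811×1811 the render is width-limited, so height = 1811 / 1.530 ≈ 1183.66 px.
The frame scales by 435/1811 = 0.2402; 1183.66 × 0.2402 ≈ 284.31 px.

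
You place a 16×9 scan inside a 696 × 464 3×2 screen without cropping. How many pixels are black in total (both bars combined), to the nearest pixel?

50460 pixels

16×9 (1.778) > 3×2 (1.500), so the scan fills the width.
Content height = 696 × 9/16 ≈ 391.5000 px.
Black = 464 − 391.5000 = 72.5000 px.
Across the 696-px span: 72.5000 × 696 ≈ 50460 px.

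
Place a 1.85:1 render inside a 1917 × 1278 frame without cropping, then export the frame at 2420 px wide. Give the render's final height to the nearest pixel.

Fitted into 1917×1278, the render spans the width; its height is 1917 / 1.850 ≈ 1036.22 px.
Scaling 1917 → 2420 is ×1.2624, so the height becomes 1036.22 × 1.2624 ≈ 1308.11 px.

1308 px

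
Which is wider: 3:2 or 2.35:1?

2.35:1

3:2 = 1.5 and 2.35; 2.35 > 1.5.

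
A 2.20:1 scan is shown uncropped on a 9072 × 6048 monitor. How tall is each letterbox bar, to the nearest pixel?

962 px

2.20:1 is wider than 3×2, so it spans the full width.
Content height = 9072 / 2.200 ≈ 4123.64 px.
Leftover height: 6048 − 4123.64 = 1924.36 px → 962.18 each side.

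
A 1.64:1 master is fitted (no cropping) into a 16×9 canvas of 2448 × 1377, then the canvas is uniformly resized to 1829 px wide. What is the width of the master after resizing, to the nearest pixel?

1687 px

At 2448×1377 the master is height-limited, so width = 1377 × 1.640 ≈ 2258.28 px.
Resizing to 1829 px wide multiplies everything by 0.7471: 2258.28 → 1687.25 px.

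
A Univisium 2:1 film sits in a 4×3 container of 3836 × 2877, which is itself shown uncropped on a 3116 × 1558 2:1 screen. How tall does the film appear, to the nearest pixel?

First fit — Univisium 2:1 into 3836×2877 spans the width: 3836.00 × 1918.00.
4×3 in 3116×1558: fills the height, so the intermediate becomes 2077.33 × 1558.00 — a scale of ×0.5415.
Applying the same ×0.5415: 1918.00 → 1038.67.

1039 px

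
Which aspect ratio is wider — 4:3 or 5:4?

4:3 = 1.333 and 5:4 = 1.25; 1.333 > 1.25.

4:3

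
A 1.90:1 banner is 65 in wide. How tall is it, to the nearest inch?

At 1.90:1, 65 / 1.900 ≈ 34.21.

34 in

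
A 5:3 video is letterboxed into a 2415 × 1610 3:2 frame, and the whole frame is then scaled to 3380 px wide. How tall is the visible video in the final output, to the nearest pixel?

Fitted into 2415×1610, the video spans the width; its height is 2415 × 3/5 ≈ 1449.00 px.
Resizing to 3380 px wide multiplies everything by 1.3996: 1449.00 → 2028.00 px.

2028 px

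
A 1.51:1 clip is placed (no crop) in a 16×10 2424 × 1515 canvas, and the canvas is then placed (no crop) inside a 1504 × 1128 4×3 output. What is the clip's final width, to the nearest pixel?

Inside the 2424×1515 canvas the clip is height-limited at 2287.65 × 1515.00.
Second fit — the 16×10 canvas into 1504×1128 spans the width: 1504.00 × 940.00 (×0.6205 from 2424×1515).
So the clip's width is 2287.65 × 0.6205 ≈ 1419.40.

1419 px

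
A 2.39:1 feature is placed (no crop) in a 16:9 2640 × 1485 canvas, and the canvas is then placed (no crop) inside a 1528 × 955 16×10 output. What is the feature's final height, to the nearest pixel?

639 px

Inside the 2640×1485 canvas the feature is width-limited at 2640.00 × 1104.60.
The 16:9 canvas is width-limited in 1528×955, giving 1528.00 × 859.50; scale factor 0.5788.
Applying the same ×0.5788: 1104.60 → 639.33.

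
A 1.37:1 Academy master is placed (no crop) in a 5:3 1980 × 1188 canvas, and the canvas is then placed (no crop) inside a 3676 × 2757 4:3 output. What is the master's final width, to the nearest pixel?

3022 px

1.37:1 Academy in 1980×1188: fills the height, so the master is 1627.56 × 1188.00.
5:3 in 3676×2757: fills the width, so the intermediate becomes 3676.00 × 2205.60 — a scale of ×1.8566.
So the master's width is 1627.56 × 1.8566 ≈ 3021.67.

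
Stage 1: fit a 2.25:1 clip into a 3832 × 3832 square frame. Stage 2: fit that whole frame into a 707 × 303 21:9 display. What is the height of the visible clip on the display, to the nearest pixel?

135 px

First fit — 2.25:1 into 3832×3832 spans the width: 3832.00 × 1703.11.
The square canvas is height-limited in 707×303, giving 303.00 × 303.00; scale factor 0.0791.
The clip scales with it: height 1703.11 × 0.0791 ≈ 134.67.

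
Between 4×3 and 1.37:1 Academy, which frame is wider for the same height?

4×3 = 1.333 and 1.37; 1.37 > 1.333.

1.37:1 Academy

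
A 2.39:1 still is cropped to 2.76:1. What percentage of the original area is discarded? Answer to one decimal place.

13.4%

Going from 2.39:1 to 2.76:1 means cutting height while keeping width.
Fraction kept = (2.390)/(2.760) ≈ 86.59%, so 13.41% is lost.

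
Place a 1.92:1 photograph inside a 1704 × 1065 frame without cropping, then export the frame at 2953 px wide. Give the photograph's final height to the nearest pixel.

1538 px

At 1704×1065 the photograph is width-limited, so height = 1704 / 1.920 ≈ 887.50 px.
The frame scales by 2953/1704 = 1.7330; 887.50 × 1.7330 ≈ 1538.02 px.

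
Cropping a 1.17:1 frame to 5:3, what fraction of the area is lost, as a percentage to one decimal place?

29.8%

The width stays; only height is cut (since 5:3 is wider than 1.17:1).
(1.170)/(1.667) ≈ 0.702 of the area survives, leaving 29.80% discarded.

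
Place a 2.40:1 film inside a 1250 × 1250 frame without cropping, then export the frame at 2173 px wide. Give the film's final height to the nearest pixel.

905 px

Fitted into 1250×1250, the film spans the width; its height is 1250 / 2.400 ≈ 520.83 px.
Scaling 1250 → 2173 is ×1.7384, so the height becomes 520.83 × 1.7384 ≈ 905.42 px.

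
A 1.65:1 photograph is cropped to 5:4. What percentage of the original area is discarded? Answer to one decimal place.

24.2%

5:4 is narrower than 1.65:1, so the crop keeps the full height and trims the width.
Area ratio = (1.250)/(1.650) = 75.76%; the remaining 24.24% is cropped out.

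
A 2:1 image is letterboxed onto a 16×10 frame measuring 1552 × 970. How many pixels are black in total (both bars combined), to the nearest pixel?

301088 pixels

Since 2.000 > 1.600, the image is width-limited.
Content height = 1552 × 1/2 ≈ 776.0000 px.
Leftover height: 970 − 776.0000 = 194.0000 px.
Across the 1552-px span: 194.0000 × 1552 ≈ 301088 px.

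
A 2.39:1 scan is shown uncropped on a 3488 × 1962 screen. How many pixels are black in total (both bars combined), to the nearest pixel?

Since 2.390 > 1.778, the scan is width-limited.
Content height = 3488 / 2.390 ≈ 1459.4142 px.
Leftover height: 1962 − 1459.4142 = 502.5858 px.
Bar area = 502.5858 × 3488 ≈ 1753019 px.

1753019 pixels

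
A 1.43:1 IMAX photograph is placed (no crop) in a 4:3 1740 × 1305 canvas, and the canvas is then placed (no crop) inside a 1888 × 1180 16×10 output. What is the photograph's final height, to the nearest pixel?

Inside the 1740×1305 canvas the photograph is width-limited at 1740.00 × 1216.78.
Second fit — the 4:3 canvas into 1888×1180 spans the height: 1573.33 × 1180.00 (×0.9042 from 1740×1305).
So the photograph's height is 1216.78 × 0.9042 ≈ 1100.23.

1100 px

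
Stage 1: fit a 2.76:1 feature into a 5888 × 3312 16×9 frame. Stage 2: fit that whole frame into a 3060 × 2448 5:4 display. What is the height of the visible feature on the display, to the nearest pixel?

1109 px

Inside the 5888×3312 canvas the feature is width-limited at 5888.00 × 2133.33.
16×9 in 3060×2448: fills the width, so the intermediate becomes 3060.00 × 1721.25 — a scale of ×0.5197.
Applying the same ×0.5197: 2133.33 → 1108.70.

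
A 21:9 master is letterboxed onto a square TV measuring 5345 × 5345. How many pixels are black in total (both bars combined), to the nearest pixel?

16325157 pixels

Since 2.333 > 1.000, the master is width-limited.
The master is 5345 × 9/21 ≈ 2290.7143 px tall.
Leftover height: 5345 − 2290.7143 = 3054.2857 px.
Bar area = 3054.2857 × 5345 ≈ 16325157 px.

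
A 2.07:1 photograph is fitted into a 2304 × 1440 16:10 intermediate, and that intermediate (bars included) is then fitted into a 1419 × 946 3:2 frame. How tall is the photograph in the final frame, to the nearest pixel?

686 px

Inside the 2304×1440 canvas the photograph is width-limited at 2304.00 × 1113.04.
Second fit — the 16:10 canvas into 1419×946 spans the width: 1419.00 × 886.88 (×0.6159 from 2304×1440).
Applying the same ×0.6159: 1113.04 → 685.51.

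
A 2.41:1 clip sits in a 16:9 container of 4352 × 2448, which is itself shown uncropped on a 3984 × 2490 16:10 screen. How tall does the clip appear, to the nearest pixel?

Inside the 4352×2448 canvas the clip is width-limited at 4352.00 × 1805.81.
16:9 in 3984×2490: fills the width, so the intermediate becomes 3984.00 × 2241.00 — a scale of ×0.9154.
So the clip's height is 1805.81 × 0.9154 ≈ 1653.11.

1653 px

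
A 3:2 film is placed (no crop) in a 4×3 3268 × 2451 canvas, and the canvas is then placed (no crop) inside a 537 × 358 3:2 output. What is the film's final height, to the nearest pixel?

318 px

First fit — 3:2 into 3268×2451 spans the width: 3268.00 × 2178.67.
Second fit — the 4×3 canvas into 537×358 spans the height: 477.33 × 358.00 (×0.1461 from 3268×2451).
So the film's height is 2178.67 × 0.1461 ≈ 318.22.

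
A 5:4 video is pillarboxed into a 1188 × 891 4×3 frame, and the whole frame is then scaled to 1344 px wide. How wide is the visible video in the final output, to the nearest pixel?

1260 px

At 1188×891 the video is height-limited, so width = 891 × 5/4 ≈ 1113.75 px.
The frame scales by 1344/1188 = 1.1313; 1113.75 × 1.1313 ≈ 1260.00 px.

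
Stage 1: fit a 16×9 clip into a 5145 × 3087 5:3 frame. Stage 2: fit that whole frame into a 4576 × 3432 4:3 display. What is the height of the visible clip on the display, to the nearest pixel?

First fit — 16×9 into 5145×3087 spans the width: 5145.00 × 2894.06.
Second fit — the 5:3 canvas into 4576×3432 spans the width: 4576.00 × 2745.60 (×0.8894 from 5145×3087).
Applying the same ×0.8894: 2894.06 → 2574.00.

2574 px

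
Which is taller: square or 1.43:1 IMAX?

square = 1 and 1.43; 1.43 > 1. The smaller width-to-height ratio is the taller frame.

square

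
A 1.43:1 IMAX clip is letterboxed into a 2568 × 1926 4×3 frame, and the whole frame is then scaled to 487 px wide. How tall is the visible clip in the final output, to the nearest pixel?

341 px

Fitted into 2568×1926, the clip spans the width; its height is 2568 / 1.430 ≈ 1795.80 px.
The frame scales by 487/2568 = 0.1896; 1795.80 × 0.1896 ≈ 340.56 px.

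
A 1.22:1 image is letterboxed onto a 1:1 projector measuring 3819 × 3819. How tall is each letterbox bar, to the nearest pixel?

344 px

Since 1.220 > 1.000, the image is width-limited.
Content height = 3819 / 1.220 ≈ 3130.33 px.
Black = 3819 − 3130.33 = 688.67 px, or 344.34 per bar.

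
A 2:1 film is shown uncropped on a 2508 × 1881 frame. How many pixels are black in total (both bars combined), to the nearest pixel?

Since 2.000 > 1.333, the film is width-limited.
The film is 2508 × 1/2 ≈ 1254.0000 px tall.
1881 − 1254.0000 = 627.0000 px of bars.
Across the 2508-px span: 627.0000 × 2508 ≈ 1572516 px.

1572516 pixels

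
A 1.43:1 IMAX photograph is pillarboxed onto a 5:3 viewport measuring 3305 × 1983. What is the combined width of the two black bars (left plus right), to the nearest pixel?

469 px

1.43:1 IMAX is narrower than 5:3, so it spans the full height.
The photograph is 1983 × 1.430 ≈ 2835.69 px wide.
Leftover width: 3305 − 2835.69 = 469.31 px.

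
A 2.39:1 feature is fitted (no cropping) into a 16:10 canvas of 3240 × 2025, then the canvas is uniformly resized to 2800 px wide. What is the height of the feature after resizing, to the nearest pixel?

1172 px

In the 3240×2025 frame the feature fills the width: height = 3240 / 2.390 ≈ 1355.65 px.
Scaling 3240 → 2800 is ×0.8642, so the height becomes 1355.65 × 0.8642 ≈ 1171.55 px.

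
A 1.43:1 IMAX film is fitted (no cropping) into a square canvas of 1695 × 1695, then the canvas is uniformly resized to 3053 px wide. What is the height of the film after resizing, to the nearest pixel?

2135 px

In the 1695×1695 frame the film fills the width: height = 1695 / 1.430 ≈ 1185.31 px.
Scaling 1695 → 3053 is ×1.8012, so the height becomes 1185.31 × 1.8012 ≈ 2134.97 px.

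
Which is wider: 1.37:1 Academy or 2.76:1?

1.37 and 2.76; 2.76 > 1.37.

2.76:1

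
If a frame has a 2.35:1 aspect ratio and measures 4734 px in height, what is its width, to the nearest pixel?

Width = 4734 × 2.350 = 11124.90.

11125 px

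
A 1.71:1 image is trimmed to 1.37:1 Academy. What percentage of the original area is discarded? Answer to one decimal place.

The height stays; only width is cut (since 1.37:1 Academy is narrower than 1.71:1).
Area ratio = (1.370)/(1.710) = 80.12%; the remaining 19.88% is cropped out.

19.9%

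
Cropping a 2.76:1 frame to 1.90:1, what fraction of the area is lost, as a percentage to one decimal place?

1.90:1 is narrower than 2.76:1, so the crop keeps the full height and trims the width.
(1.900)/(2.760) ≈ 0.688 of the area survives, leaving 31.16% discarded.

31.2%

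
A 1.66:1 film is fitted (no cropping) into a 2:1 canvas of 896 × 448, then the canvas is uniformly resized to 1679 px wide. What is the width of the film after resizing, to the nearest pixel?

1394 px

At 896×448 the film is height-limited, so width = 448 × 1.660 ≈ 743.68 px.
The frame scales by 1679/896 = 1.8739; 743.68 × 1.8739 ≈ 1393.57 px.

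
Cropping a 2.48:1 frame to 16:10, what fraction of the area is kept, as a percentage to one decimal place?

64.5%

Going from 2.48:1 to 16:10 means cutting width while keeping height.
Area ratio = (1.600)/(2.480) = 64.52% retained.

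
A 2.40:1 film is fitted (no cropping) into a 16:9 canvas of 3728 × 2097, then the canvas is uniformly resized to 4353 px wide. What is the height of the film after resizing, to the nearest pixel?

1814 px

At 3728×2097 the film is width-limited, so height = 3728 / 2.400 ≈ 1553.33 px.
The frame scales by 4353/3728 = 1.1677; 1553.33 × 1.1677 ≈ 1813.75 px.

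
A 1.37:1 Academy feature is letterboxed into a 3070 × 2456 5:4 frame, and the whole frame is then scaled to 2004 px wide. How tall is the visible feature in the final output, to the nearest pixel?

At 3070×2456 the feature is width-limited, so height = 3070 / 1.370 ≈ 2240.88 px.
Scaling 3070 → 2004 is ×0.6528, so the height becomes 2240.88 × 0.6528 ≈ 1462.77 px.

1463 px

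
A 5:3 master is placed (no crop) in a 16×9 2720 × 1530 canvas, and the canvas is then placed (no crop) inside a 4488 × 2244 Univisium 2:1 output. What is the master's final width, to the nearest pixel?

5:3 in 2720×1530: fills the height, so the master is 2550.00 × 1530.00.
The 16×9 canvas is height-limited in 4488×2244, giving 3989.33 × 2244.00; scale factor 1.4667.
Applying the same ×1.4667: 2550.00 → 3740.00.

3740 px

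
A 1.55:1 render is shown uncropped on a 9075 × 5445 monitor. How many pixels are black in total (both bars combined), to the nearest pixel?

3458936 pixels

1.55:1 (1.550) < 5:3 (1.667), so the render fills the height.
The render is 5445 × 1.550 ≈ 8439.7500 px wide.
Black = 9075 − 8439.7500 = 635.2500 px.
Bar area = 635.2500 × 5445 ≈ 3458936 px.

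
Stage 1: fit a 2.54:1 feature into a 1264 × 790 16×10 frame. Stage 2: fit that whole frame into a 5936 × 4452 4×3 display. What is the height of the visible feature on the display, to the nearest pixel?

2.54:1 in 1264×790: fills the width, so the feature is 1264.00 × 497.64.
The 16×10 canvas is width-limited in 5936×4452, giving 5936.00 × 3710.00; scale factor 4.6962.
Applying the same ×4.6962: 497.64 → 2337.01.

2337 px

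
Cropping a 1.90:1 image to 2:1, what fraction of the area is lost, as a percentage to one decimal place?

5.0%

2:1 is wider than 1.90:1, so the crop keeps the full width and trims the height.
Area ratio = (1.900)/(2.000) = 95.00%; the remaining 5.00% is cropped out.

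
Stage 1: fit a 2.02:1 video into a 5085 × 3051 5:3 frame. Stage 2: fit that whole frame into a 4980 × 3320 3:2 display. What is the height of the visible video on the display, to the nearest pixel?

2465 px

First fit — 2.02:1 into 5085×3051 spans the width: 5085.00 × 2517.33.
5:3 in 4980×3320: fills the width, so the intermediate becomes 4980.00 × 2988.00 — a scale of ×0.9794.
The video scales with it: height 2517.33 × 0.9794 ≈ 2465.35.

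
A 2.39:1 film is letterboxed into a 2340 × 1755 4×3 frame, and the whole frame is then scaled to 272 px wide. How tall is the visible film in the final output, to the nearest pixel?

Fitted into 2340×1755, the film spans the width; its height is 2340 / 2.390 ≈ 979.08 px.
Resizing to 272 px wide multiplies everything by 0.1162: 979.08 → 113.81 px.

114 px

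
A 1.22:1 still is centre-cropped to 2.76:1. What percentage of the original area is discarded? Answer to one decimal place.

55.8%

Going from 1.22:1 to 2.76:1 means cutting height while keeping width.
(1.220)/(2.760) ≈ 0.442 of the area survives, leaving 55.80% discarded.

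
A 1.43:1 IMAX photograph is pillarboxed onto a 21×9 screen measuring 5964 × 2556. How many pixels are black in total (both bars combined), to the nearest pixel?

5901600 pixels

1.43:1 IMAX is narrower than 21×9, so it spans the full height.
The photograph is 2556 × 1.430 ≈ 3655.0800 px wide.
Black = 5964 − 3655.0800 = 2308.9200 px.
That's 2308.9200 × 2556 ≈ 5901600 black pixels.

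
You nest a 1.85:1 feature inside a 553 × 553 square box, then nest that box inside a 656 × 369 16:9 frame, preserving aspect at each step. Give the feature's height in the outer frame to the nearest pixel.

199 px

First fit — 1.85:1 into 553×553 spans the width: 553.00 × 298.92.
Second fit — the square canvas into 656×369 spans the height: 369.00 × 369.00 (×0.6673 from 553×553).
So the feature's height is 298.92 × 0.6673 ≈ 199.46.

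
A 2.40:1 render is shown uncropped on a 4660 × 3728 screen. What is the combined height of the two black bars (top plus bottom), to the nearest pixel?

1786 px

Since 2.400 > 1.250, the render is width-limited.
The render is 4660 / 2.400 ≈ 1941.67 px tall.
Black = 3728 − 1941.67 = 1786.33 px.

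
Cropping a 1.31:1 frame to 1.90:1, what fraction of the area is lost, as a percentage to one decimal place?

31.1%

Going from 1.31:1 to 1.90:1 means cutting height while keeping width.
Fraction kept = (1.310)/(1.900) ≈ 68.95%, so 31.05% is lost.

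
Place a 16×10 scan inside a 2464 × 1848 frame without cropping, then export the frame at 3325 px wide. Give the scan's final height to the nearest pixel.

2078 px

In the 2464×1848 frame the scan fills the width: height = 2464 × 10/16 ≈ 1540.00 px.
Scaling 2464 → 3325 is ×1.3494, so the height becomes 1540.00 × 1.3494 ≈ 2078.12 px.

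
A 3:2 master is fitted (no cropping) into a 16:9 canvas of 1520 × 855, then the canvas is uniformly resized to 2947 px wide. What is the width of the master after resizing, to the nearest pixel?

2487 px

In the 1520×855 frame the master fills the height: width = 855 × 3/2 ≈ 1282.50 px.
The frame scales by 2947/1520 = 1.9388; 1282.50 × 1.9388 ≈ 2486.53 px.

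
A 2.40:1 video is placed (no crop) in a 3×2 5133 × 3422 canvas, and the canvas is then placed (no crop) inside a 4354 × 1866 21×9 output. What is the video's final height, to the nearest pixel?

Inside the 5133×3422 canvas the video is width-limited at 5133.00 × 2138.75.
Second fit — the 3×2 canvas into 4354×1866 spans the height: 2799.00 × 1866.00 (×0.5453 from 5133×3422).
Applying the same ×0.5453: 2138.75 → 1166.25.

1166 px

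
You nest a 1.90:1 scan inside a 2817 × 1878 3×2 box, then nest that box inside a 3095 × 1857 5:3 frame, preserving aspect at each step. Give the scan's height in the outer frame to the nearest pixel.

1466 px

Inside the 2817×1878 canvas the scan is width-limited at 2817.00 × 1482.63.
The 3×2 canvas is height-limited in 3095×1857, giving 2785.50 × 1857.00; scale factor 0.9888.
So the scan's height is 1482.63 × 0.9888 ≈ 1466.05.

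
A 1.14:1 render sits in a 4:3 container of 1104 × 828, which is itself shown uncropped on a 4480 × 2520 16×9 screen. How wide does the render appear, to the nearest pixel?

Inside the 1104×828 canvas the render is height-limited at 943.92 × 828.00.
The 4:3 canvas is height-limited in 4480×2520, giving 3360.00 × 2520.00; scale factor 3.0435.
Applying the same ×3.0435: 943.92 → 2872.80.

2873 px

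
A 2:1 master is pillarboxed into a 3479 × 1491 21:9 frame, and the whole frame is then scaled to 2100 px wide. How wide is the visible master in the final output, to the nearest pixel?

In the 3479×1491 frame the master fills the height: width = 1491 × 2/1 ≈ 2982.00 px.
Scaling 3479 → 2100 is ×0.6036, so the width becomes 2982.00 × 0.6036 ≈ 1800.00 px.

1800 px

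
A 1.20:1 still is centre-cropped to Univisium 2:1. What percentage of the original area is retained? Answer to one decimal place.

Univisium 2:1 is wider than 1.20:1, so the crop keeps the full width and trims the height.
Area ratio = (1.200)/(2.000) = 60.00% retained.

60.0%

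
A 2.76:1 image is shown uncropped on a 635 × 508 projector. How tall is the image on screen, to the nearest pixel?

230 px

2.76:1 is wider than 5:4, so it spans the full width.
The image is 635 / 2.760 ≈ 230.07 px tall.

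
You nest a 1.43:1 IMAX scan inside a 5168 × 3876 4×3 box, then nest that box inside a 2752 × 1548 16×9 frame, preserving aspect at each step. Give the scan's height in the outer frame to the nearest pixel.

1443 px

1.43:1 IMAX in 5168×3876: fills the width, so the scan is 5168.00 × 3613.99.
4×3 in 2752×1548: fills the height, so the intermediate becomes 2064.00 × 1548.00 — a scale of ×0.3994.
The scan scales with it: height 3613.99 × 0.3994 ≈ 1443.36.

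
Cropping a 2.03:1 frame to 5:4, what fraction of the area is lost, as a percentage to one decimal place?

38.4%

The height stays; only width is cut (since 5:4 is narrower than 2.03:1).
Fraction kept = (1.250)/(2.030) ≈ 61.58%, so 38.42% is lost.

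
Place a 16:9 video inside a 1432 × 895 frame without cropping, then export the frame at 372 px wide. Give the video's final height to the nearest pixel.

In the 1432×895 frame the video fills the width: height = 1432 × 9/16 ≈ 805.50 px.
The frame scales by 372/1432 = 0.2598; 805.50 × 0.2598 ≈ 209.25 px.

209 px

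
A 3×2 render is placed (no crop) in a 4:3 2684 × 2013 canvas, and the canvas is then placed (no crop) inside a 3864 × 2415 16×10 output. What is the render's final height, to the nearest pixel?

3×2 in 2684×2013: fills the width, so the render is 2684.00 × 1789.33.
4:3 in 3864×2415: fills the height, so the intermediate becomes 3220.00 × 2415.00 — a scale of ×1.1997.
Applying the same ×1.1997: 1789.33 → 2146.67.

2147 px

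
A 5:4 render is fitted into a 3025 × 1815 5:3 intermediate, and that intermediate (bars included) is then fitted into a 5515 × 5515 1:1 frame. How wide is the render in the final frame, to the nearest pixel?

4136 px

Inside the 3025×1815 canvas the render is height-limited at 2268.75 × 1815.00.
Second fit — the 5:3 canvas into 5515×5515 spans the width: 5515.00 × 3309.00 (×1.8231 from 3025×1815).
So the render's width is 2268.75 × 1.8231 ≈ 4136.25.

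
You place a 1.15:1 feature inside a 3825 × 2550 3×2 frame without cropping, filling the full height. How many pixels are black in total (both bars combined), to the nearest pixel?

2275875 pixels

That makes the image 2932.5000 px wide (2550 × 1.150).
Leftover width: 3825 − 2932.5000 = 892.5000 px.
That's 892.5000 × 2550 ≈ 2275875 black pixels.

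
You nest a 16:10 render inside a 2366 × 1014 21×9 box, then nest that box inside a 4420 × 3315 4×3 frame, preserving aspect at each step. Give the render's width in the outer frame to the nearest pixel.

3031 px

Inside the 2366×1014 canvas the render is height-limited at 1622.40 × 1014.00.
21×9 in 4420×3315: fills the width, so the intermediate becomes 4420.00 × 1894.29 — a scale of ×1.8681.
Applying the same ×1.8681: 1622.40 → 3030.86.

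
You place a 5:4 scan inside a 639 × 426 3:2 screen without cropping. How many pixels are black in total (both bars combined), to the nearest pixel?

5:4 is narrower than 3:2, so it spans the full height.
That makes the image 532.5000 px wide (426 × 5/4).
639 − 532.5000 = 106.5000 px of bars.
Across the 426-px span: 106.5000 × 426 ≈ 45369 px.

45369 pixels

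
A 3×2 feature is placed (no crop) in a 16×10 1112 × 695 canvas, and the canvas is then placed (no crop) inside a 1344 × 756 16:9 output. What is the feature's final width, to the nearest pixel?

3×2 in 1112×695: fills the height, so the feature is 1042.50 × 695.00.
Second fit — the 16×10 canvas into 1344×756 spans the height: 1209.60 × 756.00 (×1.0878 from 1112×695).
Applying the same ×1.0878: 1042.50 → 1134.00.

1134 px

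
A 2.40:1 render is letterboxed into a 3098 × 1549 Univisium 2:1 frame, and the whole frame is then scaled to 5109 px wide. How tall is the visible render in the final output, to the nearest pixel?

In the 3098×1549 frame the render fills the width: height = 3098 / 2.400 ≈ 1290.83 px.
Resizing to 5109 px wide multiplies everything by 1.6491: 1290.83 → 2128.75 px.

2129 px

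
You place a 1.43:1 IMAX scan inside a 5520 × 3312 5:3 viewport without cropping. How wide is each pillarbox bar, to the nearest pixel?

1.43:1 IMAX (1.430) < 5:3 (1.667), so the scan fills the height.
Content width = 3312 × 1.430 ≈ 4736.16 px.
5520 − 4736.16 = 783.84 px of bars (391.92 each).

392 px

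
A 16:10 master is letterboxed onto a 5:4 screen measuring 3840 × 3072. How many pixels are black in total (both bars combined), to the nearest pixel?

2580480 pixels

Since 1.600 > 1.250, the master is width-limited.
Content height = 3840 × 10/16 ≈ 2400.0000 px.
Leftover height: 3072 − 2400.0000 = 672.0000 px.
Across the 3840-px span: 672.0000 × 3840 ≈ 2580480 px.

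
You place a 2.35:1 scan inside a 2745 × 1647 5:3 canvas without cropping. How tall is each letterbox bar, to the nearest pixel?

Since 2.350 > 1.667, the scan is width-limited.
That makes the image 1168.09 px tall (2745 / 2.350).
Leftover height: 1647 − 1168.09 = 478.91 px → 239.46 each side.

239 px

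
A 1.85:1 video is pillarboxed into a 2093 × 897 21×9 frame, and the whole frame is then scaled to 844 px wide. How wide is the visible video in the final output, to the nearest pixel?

At 2093×897 the video is height-limited, so width = 897 × 1.850 ≈ 1659.45 px.
Scaling 2093 → 844 is ×0.4032, so the width becomes 1659.45 × 0.4032 ≈ 669.17 px.

669 px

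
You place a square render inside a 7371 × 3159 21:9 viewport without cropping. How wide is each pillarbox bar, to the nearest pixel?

square is narrower than 21:9, so it spans the full height.
The render is 3159 × 1/1 ≈ 3159.00 px wide.
Leftover width: 7371 − 3159.00 = 4212.00 px → 2106.00 each side.

2106 px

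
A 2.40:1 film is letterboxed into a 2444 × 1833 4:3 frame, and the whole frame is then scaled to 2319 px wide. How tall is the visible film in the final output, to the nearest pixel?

966 px

Fitted into 2444×1833, the film spans the width; its height is 2444 / 2.400 ≈ 1018.33 px.
Scaling 2444 → 2319 is ×0.9489, so the height becomes 1018.33 × 0.9489 ≈ 966.25 px.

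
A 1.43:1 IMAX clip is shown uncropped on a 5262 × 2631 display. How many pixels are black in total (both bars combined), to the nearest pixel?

3945632 pixels

1.43:1 IMAX is narrower than 2:1, so it spans the full height.
That makes the image 3762.3300 px wide (2631 × 1.430).
Black = 5262 − 3762.3300 = 1499.6700 px.
Across the 2631-px span: 1499.6700 × 2631 ≈ 3945632 px.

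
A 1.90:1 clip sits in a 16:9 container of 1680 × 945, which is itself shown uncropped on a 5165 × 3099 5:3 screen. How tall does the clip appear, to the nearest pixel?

2718 px

Inside the 1680×945 canvas the clip is width-limited at 1680.00 × 884.21.
Second fit — the 16:9 canvas into 5165×3099 spans the width: 5165.00 × 2905.31 (×3.0744 from 1680×945).
Applying the same ×3.0744: 884.21 → 2718.42.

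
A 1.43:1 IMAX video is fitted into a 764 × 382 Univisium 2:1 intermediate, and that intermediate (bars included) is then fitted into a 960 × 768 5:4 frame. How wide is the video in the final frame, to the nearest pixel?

686 px

1.43:1 IMAX in 764×382: fills the height, so the video is 546.26 × 382.00.
Univisium 2:1 in 960×768: fills the width, so the intermediate becomes 960.00 × 480.00 — a scale of ×1.2565.
The video scales with it: width 546.26 × 1.2565 ≈ 686.40.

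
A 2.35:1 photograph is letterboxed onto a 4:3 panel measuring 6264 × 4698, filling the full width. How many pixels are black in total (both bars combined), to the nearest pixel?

That makes the image 2665.5319 px tall (6264 / 2.350).
4698 − 2665.5319 = 2032.4681 px of bars.
That's 2032.4681 × 6264 ≈ 12731380 black pixels.

12731380 pixels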